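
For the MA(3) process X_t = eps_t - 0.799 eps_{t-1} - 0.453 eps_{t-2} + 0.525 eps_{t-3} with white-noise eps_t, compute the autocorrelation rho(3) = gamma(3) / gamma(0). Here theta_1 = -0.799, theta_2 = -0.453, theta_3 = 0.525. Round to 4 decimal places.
\rho(3) = 0.2477

For an MA(q) process with theta_0 = 1, the autocovariance is
  gamma(k) = sigma^2 * sum_{i=0..q-k} theta_i * theta_{i+k},
and rho(k) = gamma(k) / gamma(0). Sigma^2 cancels.
  numerator   = (1)*(0.525) = 0.525.
  denominator = (1)^2 + (-0.799)^2 + (-0.453)^2 + (0.525)^2 = 2.119235.
  rho(3) = 0.525 / 2.119235 = 0.2477.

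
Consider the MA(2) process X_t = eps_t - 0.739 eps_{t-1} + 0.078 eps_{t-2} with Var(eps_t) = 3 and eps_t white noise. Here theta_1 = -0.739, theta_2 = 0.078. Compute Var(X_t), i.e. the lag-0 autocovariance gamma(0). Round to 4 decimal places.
\gamma(0) = 4.6566

For an MA(q) process X_t = eps_t + sum_i theta_i eps_{t-i} with
Var(eps_t) = sigma^2, the variance is
  gamma(0) = sigma^2 * (1 + sum_i theta_i^2).
  sum_i theta_i^2 = (-0.739)^2 + (0.078)^2 = 0.546121 + 0.006084 = 0.552205.
  gamma(0) = 3 * (1 + 0.552205) = 3 * 1.552205 = 4.656615, which rounds to 4.6566.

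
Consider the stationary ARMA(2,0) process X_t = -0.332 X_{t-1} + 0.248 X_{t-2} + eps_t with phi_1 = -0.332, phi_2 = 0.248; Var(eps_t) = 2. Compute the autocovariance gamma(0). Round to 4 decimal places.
\gamma(0) = 2.6470

Multiply the model equation by X_{t-k} and take expectations. With theta_0 = psi_0 = 1 and psi_j the MA(infinity) weights, this gives
  gamma(k) - sum_i phi_i gamma(k-i) = c_k,
  c_k = sigma^2 * sum_{j=k..q} theta_j psi_{j-k}   (c_k = 0 for k > q),
using gamma(-m) = gamma(m).
Pure AR (q = 0): c_0 = sigma^2 = 2, c_k = 0 for k >= 1.
Equations for k = 0, 1, 2 (AR order 2, c_2 = 0):
  (E0) gamma(0) = phi_1 gamma(1) + phi_2 gamma(2) + c_0
  (E1) gamma(1) = phi_1 gamma(0) + phi_2 gamma(1) + c_1
  (E2) gamma(2) = phi_1 gamma(1) + phi_2 gamma(0)
From (E1): gamma(1) = A gamma(0) + B with
  A = phi_1 / (1 - phi_2) = -0.332 / 0.752 = -0.441489,   B = c_1 / (1 - phi_2) = 0 / 0.752 = 0.
Insert (E2) into (E0): gamma(0) (1 - phi_2^2) = phi_1 (1 + phi_2) gamma(1) + c_0.
  phi_1 (1 + phi_2) = (-0.332)(1.248) = -0.414336,   1 - phi_2^2 = 0.938496.
Replace gamma(1) by A gamma(0) + B and collect gamma(0):
  gamma(0) [0.938496 - (-0.414336)(-0.441489)] = c_0 = 2
  gamma(0) * 0.755571 = 2
  gamma(0) = 2 / 0.755571 = 2.647004.
Therefore gamma(0) = 2.6470 (to 4 decimal places).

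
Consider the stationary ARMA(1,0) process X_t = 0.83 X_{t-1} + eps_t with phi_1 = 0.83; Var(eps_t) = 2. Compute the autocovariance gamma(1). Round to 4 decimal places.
\gamma(1) = 5.3359

Multiply the model equation by X_{t-k} and take expectations. With theta_0 = psi_0 = 1 and psi_j the MA(infinity) weights, this gives
  gamma(k) - sum_i phi_i gamma(k-i) = c_k,
  c_k = sigma^2 * sum_{j=k..q} theta_j psi_{j-k}   (c_k = 0 for k > q),
using gamma(-m) = gamma(m).
Pure AR (q = 0): c_0 = sigma^2 = 2, c_k = 0 for k >= 1.
Equations for k = 0 and k = 1 (AR order 1):
  gamma(0) = phi_1 gamma(1) + c_0
  gamma(1) = phi_1 gamma(0) + c_1
Substituting the second into the first: gamma(0) (1 - phi_1^2) = c_0 + phi_1 c_1, so
  gamma(0) = c_0 / (1 - phi_1^2) = 2 / (1 - (0.83)^2) = 2 / 0.3111 = 6.428801.
  gamma(1) = phi_1 gamma(0) = (0.83)(6.428801) = 5.335905.
Therefore gamma(1) = 5.3359 (to 4 decimal places).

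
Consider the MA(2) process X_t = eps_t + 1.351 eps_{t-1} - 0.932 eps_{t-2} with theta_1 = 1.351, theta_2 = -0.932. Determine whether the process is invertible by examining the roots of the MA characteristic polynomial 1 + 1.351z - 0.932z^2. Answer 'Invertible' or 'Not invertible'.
\text{Not invertible}

The MA(q) characteristic polynomial is P(z) = 1 + 1.351z - 0.932z^2.
Invertibility requires all roots to lie outside the unit circle, i.e. |z| > 1 for every root.
Set 1 + (1.351) z + (-0.932) z^2 = 0, i.e. a z^2 + b z + c = 0 with a = -0.932, b = 1.351, c = 1.
Discriminant D = b^2 - 4ac = (1.351)^2 - 4*(-0.932)*1 = 1.825201 - (-3.728) = 5.553201.
D >= 0, so the roots are real: z = (-b +/- sqrt(D)) / (2a) = (-1.351 +/- 2.356523) / (-1.864).
  z_1 = (-1.351 + 2.356523) / (-1.864) = -0.5394,   |z_1| = 0.5394.
  z_2 = (-1.351 - 2.356523) / (-1.864) = 1.989,   |z_2| = 1.989.
Moduli of all roots: 0.5394, 1.9890.
All moduli strictly greater than 1? No.
Verdict: Not invertible.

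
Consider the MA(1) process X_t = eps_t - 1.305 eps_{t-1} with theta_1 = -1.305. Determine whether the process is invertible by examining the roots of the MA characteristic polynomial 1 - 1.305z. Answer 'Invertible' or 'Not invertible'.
\text{Not invertible}

The MA(q) characteristic polynomial is P(z) = 1 - 1.305z.
Invertibility requires all roots to lie outside the unit circle, i.e. |z| > 1 for every root.
This is linear in z: 1 + (-1.305) z = 0  =>  z = -1/(-1.305) = 0.766284,  |z| = 0.766284.
Moduli of all roots: 0.7663.
All moduli strictly greater than 1? No.
Verdict: Not invertible.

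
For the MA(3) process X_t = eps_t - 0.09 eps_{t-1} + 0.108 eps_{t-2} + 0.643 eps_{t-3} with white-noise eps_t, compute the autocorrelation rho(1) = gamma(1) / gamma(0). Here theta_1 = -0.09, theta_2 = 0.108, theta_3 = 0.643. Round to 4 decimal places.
\rho(1) = -0.0211

For an MA(q) process with theta_0 = 1, the autocovariance is
  gamma(k) = sigma^2 * sum_{i=0..q-k} theta_i * theta_{i+k},
and rho(k) = gamma(k) / gamma(0). Sigma^2 cancels.
  numerator   = (1)*(-0.09) + (-0.09)*(0.108) + (0.108)*(0.643) = -0.030276.
  denominator = (1)^2 + (-0.09)^2 + (0.108)^2 + (0.643)^2 = 1.433213.
  rho(1) = -0.030276 / 1.433213 = -0.0211.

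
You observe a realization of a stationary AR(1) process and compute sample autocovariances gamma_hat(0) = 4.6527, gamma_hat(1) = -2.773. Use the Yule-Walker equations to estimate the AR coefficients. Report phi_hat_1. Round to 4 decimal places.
\hat\phi_{1} = -0.5960

The Yule-Walker equations for an AR(p) process read, in matrix form,
  Gamma_p phi = r_p,   with   (Gamma_p)_{ij} = gamma(|i - j|),
                       (r_p)_i = gamma(i),   i,j = 1..p.
Substitute the sample gammas (Toeplitz matrix and right-hand side of size 1):
  Gamma_p = [[4.6527]]
  r_p     = [-2.773]
With p = 1 this is the single equation gamma(0) phi_1 = gamma(1):
  phi_hat_1 = gamma(1) / gamma(0) = -2.773 / 4.6527 = -0.5960.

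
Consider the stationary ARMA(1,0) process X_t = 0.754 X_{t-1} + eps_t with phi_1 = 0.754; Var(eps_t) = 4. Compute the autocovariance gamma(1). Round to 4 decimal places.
\gamma(1) = 6.9898

Multiply the model equation by X_{t-k} and take expectations. With theta_0 = psi_0 = 1 and psi_j the MA(infinity) weights, this gives
  gamma(k) - sum_i phi_i gamma(k-i) = c_k,
  c_k = sigma^2 * sum_{j=k..q} theta_j psi_{j-k}   (c_k = 0 for k > q),
using gamma(-m) = gamma(m).
Pure AR (q = 0): c_0 = sigma^2 = 4, c_k = 0 for k >= 1.
Equations for k = 0 and k = 1 (AR order 1):
  gamma(0) = phi_1 gamma(1) + c_0
  gamma(1) = phi_1 gamma(0) + c_1
Substituting the second into the first: gamma(0) (1 - phi_1^2) = c_0 + phi_1 c_1, so
  gamma(0) = c_0 / (1 - phi_1^2) = 4 / (1 - (0.754)^2) = 4 / 0.431484 = 9.270332.
  gamma(1) = phi_1 gamma(0) = (0.754)(9.270332) = 6.98983.
Therefore gamma(1) = 6.9898 (to 4 decimal places).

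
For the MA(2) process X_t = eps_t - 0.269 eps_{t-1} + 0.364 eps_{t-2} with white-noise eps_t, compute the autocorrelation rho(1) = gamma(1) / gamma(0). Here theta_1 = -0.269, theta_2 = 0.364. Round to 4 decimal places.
\rho(1) = -0.3045

For an MA(q) process with theta_0 = 1, the autocovariance is
  gamma(k) = sigma^2 * sum_{i=0..q-k} theta_i * theta_{i+k},
and rho(k) = gamma(k) / gamma(0). Sigma^2 cancels.
  numerator   = (1)*(-0.269) + (-0.269)*(0.364) = -0.366916.
  denominator = (1)^2 + (-0.269)^2 + (0.364)^2 = 1.204857.
  rho(1) = -0.366916 / 1.204857 = -0.3045.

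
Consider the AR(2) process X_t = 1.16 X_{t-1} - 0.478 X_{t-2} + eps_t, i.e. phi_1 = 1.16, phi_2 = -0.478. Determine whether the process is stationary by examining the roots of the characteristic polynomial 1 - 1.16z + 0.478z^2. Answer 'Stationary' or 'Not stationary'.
\text{Stationary}

The AR(p) characteristic polynomial is P(z) = 1 - 1.16z + 0.478z^2.
Stationarity requires all roots to lie outside the unit circle, i.e. |z| > 1 for every root.
Set 1 + (-1.16) z + (0.478) z^2 = 0, i.e. a z^2 + b z + c = 0 with a = 0.478, b = -1.16, c = 1.
Discriminant D = b^2 - 4ac = (-1.16)^2 - 4*(0.478)*1 = 1.3456 - (1.912) = -0.5664.
D < 0, so the roots are the complex-conjugate pair z = (-b +/- i sqrt(-D)) / (2a) = 1.2134 +/- 0.7872i.
For a conjugate pair |z|^2 = z * conj(z) = (product of roots) = c/a = 1/(0.478) = 2.09205, so |z| = sqrt(2.09205) = 1.4464 for both roots.
Moduli of all roots: 1.4464, 1.4464.
All moduli strictly greater than 1? Yes.
Verdict: Stationary.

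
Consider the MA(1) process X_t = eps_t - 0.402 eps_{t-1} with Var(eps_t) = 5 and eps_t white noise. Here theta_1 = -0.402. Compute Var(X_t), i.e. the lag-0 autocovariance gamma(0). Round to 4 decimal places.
\gamma(0) = 5.8080

For an MA(q) process X_t = eps_t + sum_i theta_i eps_{t-i} with
Var(eps_t) = sigma^2, the variance is
  gamma(0) = sigma^2 * (1 + sum_i theta_i^2).
  sum_i theta_i^2 = (-0.402)^2 = 0.161604.
  gamma(0) = 5 * (1 + 0.161604) = 5 * 1.161604 = 5.80802, which rounds to 5.8080.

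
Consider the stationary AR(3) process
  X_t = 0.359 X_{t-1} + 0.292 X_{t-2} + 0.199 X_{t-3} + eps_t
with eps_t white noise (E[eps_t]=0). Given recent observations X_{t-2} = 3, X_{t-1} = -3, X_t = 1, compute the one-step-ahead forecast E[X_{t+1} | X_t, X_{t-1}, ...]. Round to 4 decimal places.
E[X_{t+1} \mid \mathcal F_t] = 0.0800

For an AR(p) model X_t = c + sum_i phi_i X_{t-i} + eps_t, the
one-step-ahead conditional mean is
  E[X_{t+1} | X_t, ...] = c + sum_i phi_i X_{t+1-i}.
Substitute known values:
  E[X_{t+1} | ...] = (0.359) * (1) + (0.292) * (-3) + (0.199) * (3)
                   = 0.0800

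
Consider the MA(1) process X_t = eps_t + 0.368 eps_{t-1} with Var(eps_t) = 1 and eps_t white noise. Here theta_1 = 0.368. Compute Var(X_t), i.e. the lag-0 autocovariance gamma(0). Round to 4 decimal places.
\gamma(0) = 1.1354

For an MA(q) process X_t = eps_t + sum_i theta_i eps_{t-i} with
Var(eps_t) = sigma^2, the variance is
  gamma(0) = sigma^2 * (1 + sum_i theta_i^2).
  sum_i theta_i^2 = (0.368)^2 = 0.135424.
  gamma(0) = 1 * (1 + 0.135424) = 1 * 1.135424 = 1.135424, which rounds to 1.1354.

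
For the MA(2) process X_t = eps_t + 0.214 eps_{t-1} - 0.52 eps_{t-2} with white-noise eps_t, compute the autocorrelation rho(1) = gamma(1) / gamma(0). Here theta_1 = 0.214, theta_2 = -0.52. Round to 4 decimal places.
\rho(1) = 0.0780

For an MA(q) process with theta_0 = 1, the autocovariance is
  gamma(k) = sigma^2 * sum_{i=0..q-k} theta_i * theta_{i+k},
and rho(k) = gamma(k) / gamma(0). Sigma^2 cancels.
  numerator   = (1)*(0.214) + (0.214)*(-0.52) = 0.10272.
  denominator = (1)^2 + (0.214)^2 + (-0.52)^2 = 1.316196.
  rho(1) = 0.10272 / 1.316196 = 0.0780.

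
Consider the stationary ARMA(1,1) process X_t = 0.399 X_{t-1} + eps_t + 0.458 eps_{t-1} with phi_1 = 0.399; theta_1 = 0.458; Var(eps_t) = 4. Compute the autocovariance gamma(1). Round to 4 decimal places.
\gamma(1) = 4.8221

Multiply the model equation by X_{t-k} and take expectations. With theta_0 = psi_0 = 1 and psi_j the MA(infinity) weights, this gives
  gamma(k) - sum_i phi_i gamma(k-i) = c_k,
  c_k = sigma^2 * sum_{j=k..q} theta_j psi_{j-k}   (c_k = 0 for k > q),
using gamma(-m) = gamma(m).
psi-weights needed (psi_j = theta_j + sum_i phi_i psi_{j-i}):
  psi_1 = theta_1 + phi_1 = 0.458 + (0.399) = 0.857
Right-hand sides:
  c_0 = sigma^2 (1 + theta_1 psi_1) = 4 * (1 + (0.458)(0.857)) = 4 * 1.392506 = 5.570024
  c_1 = sigma^2 theta_1 = 4 * (0.458) = 1.832
  c_2 = 0
Equations for k = 0 and k = 1 (AR order 1):
  gamma(0) = phi_1 gamma(1) + c_0
  gamma(1) = phi_1 gamma(0) + c_1
Substituting the second into the first: gamma(0) (1 - phi_1^2) = c_0 + phi_1 c_1, so
  gamma(0) = (c_0 + phi_1 c_1) / (1 - phi_1^2) = (5.570024 + (0.399)(1.832)) / (1 - (0.399)^2) = 6.300992 / 0.840799 = 7.494053.
  gamma(1) = phi_1 gamma(0) + c_1 = (0.399)(7.494053) + (1.832) = 4.822127.
Therefore gamma(1) = 4.8221 (to 4 decimal places).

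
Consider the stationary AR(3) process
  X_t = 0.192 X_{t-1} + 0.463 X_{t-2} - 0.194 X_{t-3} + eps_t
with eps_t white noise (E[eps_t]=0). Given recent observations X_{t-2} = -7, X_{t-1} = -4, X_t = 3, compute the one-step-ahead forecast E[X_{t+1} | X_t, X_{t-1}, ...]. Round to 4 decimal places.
E[X_{t+1} \mid \mathcal F_t] = 0.0820

For an AR(p) model X_t = c + sum_i phi_i X_{t-i} + eps_t, the
one-step-ahead conditional mean is
  E[X_{t+1} | X_t, ...] = c + sum_i phi_i X_{t+1-i}.
Substitute known values:
  E[X_{t+1} | ...] = (0.192) * (3) + (0.463) * (-4) + (-0.194) * (-7)
                   = 0.0820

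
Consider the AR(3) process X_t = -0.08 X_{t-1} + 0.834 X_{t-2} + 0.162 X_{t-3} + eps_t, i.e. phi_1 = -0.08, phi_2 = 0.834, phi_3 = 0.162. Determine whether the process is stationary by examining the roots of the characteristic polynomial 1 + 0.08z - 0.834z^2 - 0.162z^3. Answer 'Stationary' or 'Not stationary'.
\text{Stationary}

The AR(p) characteristic polynomial is P(z) = 1 + 0.08z - 0.834z^2 - 0.162z^3.
Stationarity requires all roots to lie outside the unit circle, i.e. |z| > 1 for every root.
Degree 3: look for a simple real root z0 first, then factor out (1 - z/z0) and solve the remaining quadratic.
Testing z0 = -5: P(-5) = 1 + (0.08)(-5) + (-0.834)(-5)^2 + (-0.162)(-5)^3
  = 1 + (-0.4) + (-20.85) + (20.25) = 0.  So z_0 = -5 is a root, |z_0| = 5.
Divide out the factor (1 + 0.2 z) = (1 - z/z0) (since 1/z0 = -0.2):
  P(z) = (1 + 0.2 z)(1 + (-0.12) z + (-0.81) z^2)
  [check: z-coef -0.12 - (-0.2) = 0.08; z^2-coef -0.81 - (-0.2)(-0.12) = -0.834; z^3-coef -(-0.2)(-0.81) = -0.162.]
Remaining roots from the quadratic factor 1 + (-0.12) z + (-0.81) z^2:
  Set 1 + (-0.12) z + (-0.81) z^2 = 0, i.e. a z^2 + b z + c = 0 with a = -0.81, b = -0.12, c = 1.
  Discriminant D = b^2 - 4ac = (-0.12)^2 - 4*(-0.81)*1 = 0.0144 - (-3.24) = 3.2544.
  D >= 0, so the roots are real: z = (-b +/- sqrt(D)) / (2a) = (0.12 +/- 1.803996) / (-1.62).
    z_1 = (0.12 + 1.803996) / (-1.62) = -1.1877,   |z_1| = 1.1877.
    z_2 = (0.12 - 1.803996) / (-1.62) = 1.0395,   |z_2| = 1.0395.
Moduli of all roots: 5.0000, 1.1877, 1.0395.
All moduli strictly greater than 1? Yes.
Verdict: Stationary.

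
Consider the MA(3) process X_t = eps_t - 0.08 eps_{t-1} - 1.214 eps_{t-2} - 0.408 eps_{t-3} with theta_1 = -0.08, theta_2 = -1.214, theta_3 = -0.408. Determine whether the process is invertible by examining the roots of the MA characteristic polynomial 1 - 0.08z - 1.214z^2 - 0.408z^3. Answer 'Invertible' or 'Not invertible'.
\text{Not invertible}

The MA(q) characteristic polynomial is P(z) = 1 - 0.08z - 1.214z^2 - 0.408z^3.
Invertibility requires all roots to lie outside the unit circle, i.e. |z| > 1 for every root.
Degree 3: look for a simple real root z0 first, then factor out (1 - z/z0) and solve the remaining quadratic.
Testing z0 = -1.25: P(-1.25) = 1 + (-0.08)(-1.25) + (-1.214)(-1.25)^2 + (-0.408)(-1.25)^3
  = 1 + (0.1) + (-1.896875) + (0.796875) = 0.  So z_0 = -1.25 is a root, |z_0| = 1.25.
Divide out the factor (1 + 0.8 z) = (1 - z/z0) (since 1/z0 = -0.8):
  P(z) = (1 + 0.8 z)(1 + (-0.88) z + (-0.51) z^2)
  [check: z-coef -0.88 - (-0.8) = -0.08; z^2-coef -0.51 - (-0.8)(-0.88) = -1.214; z^3-coef -(-0.8)(-0.51) = -0.408.]
Remaining roots from the quadratic factor 1 + (-0.88) z + (-0.51) z^2:
  Set 1 + (-0.88) z + (-0.51) z^2 = 0, i.e. a z^2 + b z + c = 0 with a = -0.51, b = -0.88, c = 1.
  Discriminant D = b^2 - 4ac = (-0.88)^2 - 4*(-0.51)*1 = 0.7744 - (-2.04) = 2.8144.
  D >= 0, so the roots are real: z = (-b +/- sqrt(D)) / (2a) = (0.88 +/- 1.677617) / (-1.02).
    z_1 = (0.88 + 1.677617) / (-1.02) = -2.5075,   |z_1| = 2.5075.
    z_2 = (0.88 - 1.677617) / (-1.02) = 0.782,   |z_2| = 0.782.
Moduli of all roots: 1.2500, 2.5075, 0.7820.
All moduli strictly greater than 1? No.
Verdict: Not invertible.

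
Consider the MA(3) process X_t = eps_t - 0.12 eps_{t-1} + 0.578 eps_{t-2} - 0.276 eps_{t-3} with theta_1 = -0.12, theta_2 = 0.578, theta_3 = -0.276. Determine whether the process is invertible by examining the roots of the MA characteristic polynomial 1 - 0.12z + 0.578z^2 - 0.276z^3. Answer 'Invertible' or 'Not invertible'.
\text{Invertible}

The MA(q) characteristic polynomial is P(z) = 1 - 0.12z + 0.578z^2 - 0.276z^3.
Invertibility requires all roots to lie outside the unit circle, i.e. |z| > 1 for every root.
Degree 3: look for a simple real root z0 first, then factor out (1 - z/z0) and solve the remaining quadratic.
Testing z0 = 2.5: P(2.5) = 1 + (-0.12)(2.5) + (0.578)(2.5)^2 + (-0.276)(2.5)^3
  = 1 + (-0.3) + (3.6125) + (-4.3125) = 0.  So z_0 = 2.5 is a root, |z_0| = 2.5.
Divide out the factor (1 - 0.4 z) = (1 - z/z0) (since 1/z0 = 0.4):
  P(z) = (1 - 0.4 z)(1 + (0.28) z + (0.69) z^2)
  [check: z-coef 0.28 - (0.4) = -0.12; z^2-coef 0.69 - (0.4)(0.28) = 0.578; z^3-coef -(0.4)(0.69) = -0.276.]
Remaining roots from the quadratic factor 1 + (0.28) z + (0.69) z^2:
  Set 1 + (0.28) z + (0.69) z^2 = 0, i.e. a z^2 + b z + c = 0 with a = 0.69, b = 0.28, c = 1.
  Discriminant D = b^2 - 4ac = (0.28)^2 - 4*(0.69)*1 = 0.0784 - (2.76) = -2.6816.
  D < 0, so the roots are the complex-conjugate pair z = (-b +/- i sqrt(-D)) / (2a) = -0.2029 +/- 1.1866i.
  For a conjugate pair |z|^2 = z * conj(z) = (product of roots) = c/a = 1/(0.69) = 1.449275, so |z| = sqrt(1.449275) = 1.2039 for both roots.
Moduli of all roots: 2.5000, 1.2039, 1.2039.
All moduli strictly greater than 1? Yes.
Verdict: Invertible.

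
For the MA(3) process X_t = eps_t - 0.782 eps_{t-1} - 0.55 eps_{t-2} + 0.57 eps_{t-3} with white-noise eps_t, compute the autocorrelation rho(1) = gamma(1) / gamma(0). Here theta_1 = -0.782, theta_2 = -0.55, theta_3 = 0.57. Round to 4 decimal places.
\rho(1) = -0.2972

For an MA(q) process with theta_0 = 1, the autocovariance is
  gamma(k) = sigma^2 * sum_{i=0..q-k} theta_i * theta_{i+k},
and rho(k) = gamma(k) / gamma(0). Sigma^2 cancels.
  numerator   = (1)*(-0.782) + (-0.782)*(-0.55) + (-0.55)*(0.57) = -0.6654.
  denominator = (1)^2 + (-0.782)^2 + (-0.55)^2 + (0.57)^2 = 2.238924.
  rho(1) = -0.6654 / 2.238924 = -0.2972.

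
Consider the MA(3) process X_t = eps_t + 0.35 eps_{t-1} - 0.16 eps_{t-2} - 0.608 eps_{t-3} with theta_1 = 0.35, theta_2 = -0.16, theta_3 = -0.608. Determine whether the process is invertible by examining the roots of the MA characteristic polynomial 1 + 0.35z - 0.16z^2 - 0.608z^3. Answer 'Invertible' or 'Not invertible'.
\text{Invertible}

The MA(q) characteristic polynomial is P(z) = 1 + 0.35z - 0.16z^2 - 0.608z^3.
Invertibility requires all roots to lie outside the unit circle, i.e. |z| > 1 for every root.
Degree 3: look for a simple real root z0 first, then factor out (1 - z/z0) and solve the remaining quadratic.
Testing z0 = 1.25: P(1.25) = 1 + (0.35)(1.25) + (-0.16)(1.25)^2 + (-0.608)(1.25)^3
  = 1 + (0.4375) + (-0.25) + (-1.1875) = 0.  So z_0 = 1.25 is a root, |z_0| = 1.25.
Divide out the factor (1 - 0.8 z) = (1 - z/z0) (since 1/z0 = 0.8):
  P(z) = (1 - 0.8 z)(1 + (1.15) z + (0.76) z^2)
  [check: z-coef 1.15 - (0.8) = 0.35; z^2-coef 0.76 - (0.8)(1.15) = -0.16; z^3-coef -(0.8)(0.76) = -0.608.]
Remaining roots from the quadratic factor 1 + (1.15) z + (0.76) z^2:
  Set 1 + (1.15) z + (0.76) z^2 = 0, i.e. a z^2 + b z + c = 0 with a = 0.76, b = 1.15, c = 1.
  Discriminant D = b^2 - 4ac = (1.15)^2 - 4*(0.76)*1 = 1.3225 - (3.04) = -1.7175.
  D < 0, so the roots are the complex-conjugate pair z = (-b +/- i sqrt(-D)) / (2a) = -0.7566 +/- 0.8622i.
  For a conjugate pair |z|^2 = z * conj(z) = (product of roots) = c/a = 1/(0.76) = 1.315789, so |z| = sqrt(1.315789) = 1.1471 for both roots.
Moduli of all roots: 1.2500, 1.1471, 1.1471.
All moduli strictly greater than 1? Yes.
Verdict: Invertible.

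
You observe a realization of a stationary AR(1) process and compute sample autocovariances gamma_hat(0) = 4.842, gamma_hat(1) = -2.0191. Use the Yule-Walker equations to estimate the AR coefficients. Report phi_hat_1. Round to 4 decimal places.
\hat\phi_{1} = -0.4170

The Yule-Walker equations for an AR(p) process read, in matrix form,
  Gamma_p phi = r_p,   with   (Gamma_p)_{ij} = gamma(|i - j|),
                       (r_p)_i = gamma(i),   i,j = 1..p.
Substitute the sample gammas (Toeplitz matrix and right-hand side of size 1):
  Gamma_p = [[4.842]]
  r_p     = [-2.0191]
With p = 1 this is the single equation gamma(0) phi_1 = gamma(1):
  phi_hat_1 = gamma(1) / gamma(0) = -2.0191 / 4.842 = -0.4170.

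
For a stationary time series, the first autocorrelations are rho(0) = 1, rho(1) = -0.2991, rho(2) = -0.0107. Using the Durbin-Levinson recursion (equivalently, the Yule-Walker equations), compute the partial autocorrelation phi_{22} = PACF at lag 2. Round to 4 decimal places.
\phi_{22} = -0.1100

The PACF at lag k is phi_{kk}, the last component of the solution
to the Yule-Walker system G_k phi = r_k where
  (G_k)_{ij} = rho(|i - j|), (r_k)_i = rho(i), i,j = 1..k.
Equivalently, Durbin-Levinson gives phi_{kk} iteratively:
  phi_{11} = rho(1)
  phi_{kk} = [rho(k) - sum_{j=1..k-1} phi_{k-1,j} rho(k-j)]
            / [1 - sum_{j=1..k-1} phi_{k-1,j} rho(j)],
  phi_{k,j} = phi_{k-1,j} - phi_{kk} phi_{k-1,k-j},  j = 1..k-1.
Step k = 1:
  phi_11 = rho(1) = -0.2991.
Step k = 2:
  phi_22 = [rho(2) - phi_11 rho(1)] / [1 - phi_11 rho(1)] = [-0.0107 - (-0.2991)(-0.2991)] / [1 - (-0.2991)(-0.2991)]
         = -0.10016081 / 0.91053919 = -0.11.
Therefore phi_{22} = -0.1100.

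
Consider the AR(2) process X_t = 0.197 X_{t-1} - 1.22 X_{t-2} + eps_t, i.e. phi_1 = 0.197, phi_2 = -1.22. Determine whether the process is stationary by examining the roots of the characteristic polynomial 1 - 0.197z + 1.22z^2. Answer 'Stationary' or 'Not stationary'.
\text{Not stationary}

The AR(p) characteristic polynomial is P(z) = 1 - 0.197z + 1.22z^2.
Stationarity requires all roots to lie outside the unit circle, i.e. |z| > 1 for every root.
Set 1 + (-0.197) z + (1.22) z^2 = 0, i.e. a z^2 + b z + c = 0 with a = 1.22, b = -0.197, c = 1.
Discriminant D = b^2 - 4ac = (-0.197)^2 - 4*(1.22)*1 = 0.038809 - (4.88) = -4.841191.
D < 0, so the roots are the complex-conjugate pair z = (-b +/- i sqrt(-D)) / (2a) = 0.0807 +/- 0.9018i.
For a conjugate pair |z|^2 = z * conj(z) = (product of roots) = c/a = 1/(1.22) = 0.819672, so |z| = sqrt(0.819672) = 0.9054 for both roots.
Moduli of all roots: 0.9054, 0.9054.
All moduli strictly greater than 1? No.
Verdict: Not stationary.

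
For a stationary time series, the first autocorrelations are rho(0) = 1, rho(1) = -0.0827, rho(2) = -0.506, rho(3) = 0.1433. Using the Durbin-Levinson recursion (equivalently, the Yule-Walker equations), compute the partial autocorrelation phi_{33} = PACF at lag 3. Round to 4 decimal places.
\phi_{33} = 0.0510

The PACF at lag k is phi_{kk}, the last component of the solution
to the Yule-Walker system G_k phi = r_k where
  (G_k)_{ij} = rho(|i - j|), (r_k)_i = rho(i), i,j = 1..k.
Equivalently, Durbin-Levinson gives phi_{kk} iteratively:
  phi_{11} = rho(1)
  phi_{kk} = [rho(k) - sum_{j=1..k-1} phi_{k-1,j} rho(k-j)]
            / [1 - sum_{j=1..k-1} phi_{k-1,j} rho(j)],
  phi_{k,j} = phi_{k-1,j} - phi_{kk} phi_{k-1,k-j},  j = 1..k-1.
Step k = 1:
  phi_11 = rho(1) = -0.0827.
Step k = 2:
  phi_22 = [rho(2) - phi_11 rho(1)] / [1 - phi_11 rho(1)] = [-0.506 - (-0.0827)(-0.0827)] / [1 - (-0.0827)(-0.0827)]
         = -0.51283929 / 0.99316071 = -0.516371.
  Update: phi_21 = phi_11 - phi_22 phi_11 = -0.0827 - (-0.516371)(-0.0827) = -0.125404.
Step k = 3:
  phi_33 = [rho(3) - phi_21 rho(2) - phi_22 rho(1)] / [1 - phi_21 rho(1) - phi_22 rho(2)]
    numerator   = 0.1433 - (-0.125404)(-0.506) - (-0.516371)(-0.0827) = 0.03714177
    denominator = 1 - (-0.125404)(-0.0827) - (-0.516371)(-0.506) = 0.72834542
  phi_33 = 0.03714177 / 0.72834542 = 0.051.
Therefore phi_{33} = 0.0510.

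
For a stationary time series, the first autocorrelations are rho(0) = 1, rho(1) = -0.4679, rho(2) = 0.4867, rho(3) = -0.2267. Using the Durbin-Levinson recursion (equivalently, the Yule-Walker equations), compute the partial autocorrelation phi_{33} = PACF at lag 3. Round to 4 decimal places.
\phi_{33} = 0.1209

The PACF at lag k is phi_{kk}, the last component of the solution
to the Yule-Walker system G_k phi = r_k where
  (G_k)_{ij} = rho(|i - j|), (r_k)_i = rho(i), i,j = 1..k.
Equivalently, Durbin-Levinson gives phi_{kk} iteratively:
  phi_{11} = rho(1)
  phi_{kk} = [rho(k) - sum_{j=1..k-1} phi_{k-1,j} rho(k-j)]
            / [1 - sum_{j=1..k-1} phi_{k-1,j} rho(j)],
  phi_{k,j} = phi_{k-1,j} - phi_{kk} phi_{k-1,k-j},  j = 1..k-1.
Step k = 1:
  phi_11 = rho(1) = -0.4679.
Step k = 2:
  phi_22 = [rho(2) - phi_11 rho(1)] / [1 - phi_11 rho(1)] = [0.4867 - (-0.4679)(-0.4679)] / [1 - (-0.4679)(-0.4679)]
         = 0.26776959 / 0.78106959 = 0.342824.
  Update: phi_21 = phi_11 - phi_22 phi_11 = -0.4679 - (0.342824)(-0.4679) = -0.307493.
Step k = 3:
  phi_33 = [rho(3) - phi_21 rho(2) - phi_22 rho(1)] / [1 - phi_21 rho(1) - phi_22 rho(2)]
    numerator   = -0.2267 - (-0.307493)(0.4867) - (0.342824)(-0.4679) = 0.08336408
    denominator = 1 - (-0.307493)(-0.4679) - (0.342824)(0.4867) = 0.68927168
  phi_33 = 0.08336408 / 0.68927168 = 0.1209.
Therefore phi_{33} = 0.1209.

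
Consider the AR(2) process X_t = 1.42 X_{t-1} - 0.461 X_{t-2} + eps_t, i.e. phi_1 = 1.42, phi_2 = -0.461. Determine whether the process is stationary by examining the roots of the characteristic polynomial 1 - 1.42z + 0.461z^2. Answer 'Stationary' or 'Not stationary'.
\text{Stationary}

The AR(p) characteristic polynomial is P(z) = 1 - 1.42z + 0.461z^2.
Stationarity requires all roots to lie outside the unit circle, i.e. |z| > 1 for every root.
Set 1 + (-1.42) z + (0.461) z^2 = 0, i.e. a z^2 + b z + c = 0 with a = 0.461, b = -1.42, c = 1.
Discriminant D = b^2 - 4ac = (-1.42)^2 - 4*(0.461)*1 = 2.0164 - (1.844) = 0.1724.
D >= 0, so the roots are real: z = (-b +/- sqrt(D)) / (2a) = (1.42 +/- 0.415211) / (0.922).
  z_1 = (1.42 + 0.415211) / (0.922) = 1.9905,   |z_1| = 1.9905.
  z_2 = (1.42 - 0.415211) / (0.922) = 1.0898,   |z_2| = 1.0898.
Moduli of all roots: 1.9905, 1.0898.
All moduli strictly greater than 1? Yes.
Verdict: Stationary.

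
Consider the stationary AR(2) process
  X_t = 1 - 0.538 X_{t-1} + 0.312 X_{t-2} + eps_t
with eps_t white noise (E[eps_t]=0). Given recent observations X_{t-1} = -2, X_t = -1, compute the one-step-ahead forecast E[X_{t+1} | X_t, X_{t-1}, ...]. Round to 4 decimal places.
E[X_{t+1} \mid \mathcal F_t] = 0.9140

For an AR(p) model X_t = c + sum_i phi_i X_{t-i} + eps_t, the
one-step-ahead conditional mean is
  E[X_{t+1} | X_t, ...] = c + sum_i phi_i X_{t+1-i}.
Substitute known values:
  E[X_{t+1} | ...] = 1 + (-0.538) * (-1) + (0.312) * (-2)
                   = 0.9140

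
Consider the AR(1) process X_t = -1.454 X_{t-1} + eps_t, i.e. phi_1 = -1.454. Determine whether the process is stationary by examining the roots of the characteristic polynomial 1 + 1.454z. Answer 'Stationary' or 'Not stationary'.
\text{Not stationary}

The AR(p) characteristic polynomial is P(z) = 1 + 1.454z.
Stationarity requires all roots to lie outside the unit circle, i.e. |z| > 1 for every root.
This is linear in z: 1 + (1.454) z = 0  =>  z = -1/(1.454) = -0.687758,  |z| = 0.687758.
Moduli of all roots: 0.6878.
All moduli strictly greater than 1? No.
Verdict: Not stationary.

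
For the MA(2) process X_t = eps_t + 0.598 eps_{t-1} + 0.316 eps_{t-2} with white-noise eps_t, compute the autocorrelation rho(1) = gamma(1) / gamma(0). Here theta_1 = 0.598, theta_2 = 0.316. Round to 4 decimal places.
\rho(1) = 0.5400

For an MA(q) process with theta_0 = 1, the autocovariance is
  gamma(k) = sigma^2 * sum_{i=0..q-k} theta_i * theta_{i+k},
and rho(k) = gamma(k) / gamma(0). Sigma^2 cancels.
  numerator   = (1)*(0.598) + (0.598)*(0.316) = 0.786968.
  denominator = (1)^2 + (0.598)^2 + (0.316)^2 = 1.45746.
  rho(1) = 0.786968 / 1.45746 = 0.5400.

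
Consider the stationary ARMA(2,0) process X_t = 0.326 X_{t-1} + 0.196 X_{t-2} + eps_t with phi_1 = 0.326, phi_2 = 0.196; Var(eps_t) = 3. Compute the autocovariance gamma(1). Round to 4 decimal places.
\gamma(1) = 1.5139

Multiply the model equation by X_{t-k} and take expectations. With theta_0 = psi_0 = 1 and psi_j the MA(infinity) weights, this gives
  gamma(k) - sum_i phi_i gamma(k-i) = c_k,
  c_k = sigma^2 * sum_{j=k..q} theta_j psi_{j-k}   (c_k = 0 for k > q),
using gamma(-m) = gamma(m).
Pure AR (q = 0): c_0 = sigma^2 = 3, c_k = 0 for k >= 1.
Equations for k = 0, 1, 2 (AR order 2, c_2 = 0):
  (E0) gamma(0) = phi_1 gamma(1) + phi_2 gamma(2) + c_0
  (E1) gamma(1) = phi_1 gamma(0) + phi_2 gamma(1) + c_1
  (E2) gamma(2) = phi_1 gamma(1) + phi_2 gamma(0)
From (E1): gamma(1) = A gamma(0) + B with
  A = phi_1 / (1 - phi_2) = 0.326 / 0.804 = 0.405473,   B = c_1 / (1 - phi_2) = 0 / 0.804 = 0.
Insert (E2) into (E0): gamma(0) (1 - phi_2^2) = phi_1 (1 + phi_2) gamma(1) + c_0.
  phi_1 (1 + phi_2) = (0.326)(1.196) = 0.389896,   1 - phi_2^2 = 0.961584.
Replace gamma(1) by A gamma(0) + B and collect gamma(0):
  gamma(0) [0.961584 - (0.389896)(0.405473)] = c_0 = 3
  gamma(0) * 0.803492 = 3
  gamma(0) = 3 / 0.803492 = 3.733703.
  gamma(1) = A gamma(0) = (0.405473)(3.733703) = 1.513914.
Therefore gamma(1) = 1.5139 (to 4 decimal places).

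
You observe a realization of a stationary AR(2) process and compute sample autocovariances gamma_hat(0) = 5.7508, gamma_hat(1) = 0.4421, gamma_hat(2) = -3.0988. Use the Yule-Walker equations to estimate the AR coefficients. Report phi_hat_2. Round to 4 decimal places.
\hat\phi_{2} = -0.5480

The Yule-Walker equations for an AR(p) process read, in matrix form,
  Gamma_p phi = r_p,   with   (Gamma_p)_{ij} = gamma(|i - j|),
                       (r_p)_i = gamma(i),   i,j = 1..p.
Substitute the sample gammas (Toeplitz matrix and right-hand side of size 2):
  Gamma_p = [[5.7508, 0.4421], [0.4421, 5.7508]]
  r_p     = [0.4421, -3.0988]
Written out:
  5.7508 phi_1 + 0.4421 phi_2 = 0.4421
  0.4421 phi_1 + 5.7508 phi_2 = -3.0988
Solve by Cramer's rule:
  det = gamma(0)^2 - gamma(1)^2 = (5.7508)^2 - (0.4421)^2 = 33.07170064 - 0.19545241 = 32.87624823
  phi_hat_1 = [gamma(1) gamma(0) - gamma(1) gamma(2)] / det = [(0.4421)(5.7508) - (0.4421)(-3.0988)] / 32.87624823 = 3.91240816 / 32.87624823 = 0.119
  phi_hat_2 = [gamma(0) gamma(2) - gamma(1)^2] / det = [(5.7508)(-3.0988) - (0.4421)^2] / 32.87624823 = -18.01603145 / 32.87624823 = -0.548
So phi_hat = [0.1190, -0.5480].
Therefore phi_hat_2 = -0.5480.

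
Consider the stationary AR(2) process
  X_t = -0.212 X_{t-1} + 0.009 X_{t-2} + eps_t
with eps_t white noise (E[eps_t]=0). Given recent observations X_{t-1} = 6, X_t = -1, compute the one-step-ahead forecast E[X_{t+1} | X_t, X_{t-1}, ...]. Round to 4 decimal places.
E[X_{t+1} \mid \mathcal F_t] = 0.2660

For an AR(p) model X_t = c + sum_i phi_i X_{t-i} + eps_t, the
one-step-ahead conditional mean is
  E[X_{t+1} | X_t, ...] = c + sum_i phi_i X_{t+1-i}.
Substitute known values:
  E[X_{t+1} | ...] = (-0.212) * (-1) + (0.009) * (6)
                   = 0.2660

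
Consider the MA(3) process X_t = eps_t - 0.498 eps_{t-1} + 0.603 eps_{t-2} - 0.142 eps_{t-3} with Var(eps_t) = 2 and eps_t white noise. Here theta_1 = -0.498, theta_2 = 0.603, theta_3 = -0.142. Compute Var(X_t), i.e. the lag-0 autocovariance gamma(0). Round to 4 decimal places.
\gamma(0) = 3.2636

For an MA(q) process X_t = eps_t + sum_i theta_i eps_{t-i} with
Var(eps_t) = sigma^2, the variance is
  gamma(0) = sigma^2 * (1 + sum_i theta_i^2).
  sum_i theta_i^2 = (-0.498)^2 + (0.603)^2 + (-0.142)^2 = 0.248004 + 0.363609 + 0.020164 = 0.631777.
  gamma(0) = 2 * (1 + 0.631777) = 2 * 1.631777 = 3.263554, which rounds to 3.2636.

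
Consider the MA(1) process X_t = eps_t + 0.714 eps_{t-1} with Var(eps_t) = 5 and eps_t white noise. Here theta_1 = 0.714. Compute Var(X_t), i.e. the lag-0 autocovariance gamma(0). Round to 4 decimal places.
\gamma(0) = 7.5490

For an MA(q) process X_t = eps_t + sum_i theta_i eps_{t-i} with
Var(eps_t) = sigma^2, the variance is
  gamma(0) = sigma^2 * (1 + sum_i theta_i^2).
  sum_i theta_i^2 = (0.714)^2 = 0.509796.
  gamma(0) = 5 * (1 + 0.509796) = 5 * 1.509796 = 7.54898, which rounds to 7.5490.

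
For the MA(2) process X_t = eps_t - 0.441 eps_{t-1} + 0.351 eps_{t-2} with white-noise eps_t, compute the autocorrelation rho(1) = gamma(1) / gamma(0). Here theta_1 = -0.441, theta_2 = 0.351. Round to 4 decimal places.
\rho(1) = -0.4522

For an MA(q) process with theta_0 = 1, the autocovariance is
  gamma(k) = sigma^2 * sum_{i=0..q-k} theta_i * theta_{i+k},
and rho(k) = gamma(k) / gamma(0). Sigma^2 cancels.
  numerator   = (1)*(-0.441) + (-0.441)*(0.351) = -0.595791.
  denominator = (1)^2 + (-0.441)^2 + (0.351)^2 = 1.317682.
  rho(1) = -0.595791 / 1.317682 = -0.4522.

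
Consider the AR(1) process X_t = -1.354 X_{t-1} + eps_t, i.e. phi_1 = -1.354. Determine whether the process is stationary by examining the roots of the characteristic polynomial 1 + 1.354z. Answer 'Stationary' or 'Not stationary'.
\text{Not stationary}

The AR(p) characteristic polynomial is P(z) = 1 + 1.354z.
Stationarity requires all roots to lie outside the unit circle, i.e. |z| > 1 for every root.
This is linear in z: 1 + (1.354) z = 0  =>  z = -1/(1.354) = -0.738552,  |z| = 0.738552.
Moduli of all roots: 0.7386.
All moduli strictly greater than 1? No.
Verdict: Not stationary.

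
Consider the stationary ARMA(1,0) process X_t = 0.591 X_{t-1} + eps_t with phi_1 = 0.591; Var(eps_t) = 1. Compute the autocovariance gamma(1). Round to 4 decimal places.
\gamma(1) = 0.9082

Multiply the model equation by X_{t-k} and take expectations. With theta_0 = psi_0 = 1 and psi_j the MA(infinity) weights, this gives
  gamma(k) - sum_i phi_i gamma(k-i) = c_k,
  c_k = sigma^2 * sum_{j=k..q} theta_j psi_{j-k}   (c_k = 0 for k > q),
using gamma(-m) = gamma(m).
Pure AR (q = 0): c_0 = sigma^2 = 1, c_k = 0 for k >= 1.
Equations for k = 0 and k = 1 (AR order 1):
  gamma(0) = phi_1 gamma(1) + c_0
  gamma(1) = phi_1 gamma(0) + c_1
Substituting the second into the first: gamma(0) (1 - phi_1^2) = c_0 + phi_1 c_1, so
  gamma(0) = c_0 / (1 - phi_1^2) = 1 / (1 - (0.591)^2) = 1 / 0.650719 = 1.536762.
  gamma(1) = phi_1 gamma(0) = (0.591)(1.536762) = 0.908226.
Therefore gamma(1) = 0.9082 (to 4 decimal places).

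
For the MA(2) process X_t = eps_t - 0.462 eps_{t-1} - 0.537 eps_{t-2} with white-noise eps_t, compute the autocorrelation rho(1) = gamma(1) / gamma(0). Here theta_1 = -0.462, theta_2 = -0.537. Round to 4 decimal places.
\rho(1) = -0.1424

For an MA(q) process with theta_0 = 1, the autocovariance is
  gamma(k) = sigma^2 * sum_{i=0..q-k} theta_i * theta_{i+k},
and rho(k) = gamma(k) / gamma(0). Sigma^2 cancels.
  numerator   = (1)*(-0.462) + (-0.462)*(-0.537) = -0.213906.
  denominator = (1)^2 + (-0.462)^2 + (-0.537)^2 = 1.501813.
  rho(1) = -0.213906 / 1.501813 = -0.1424.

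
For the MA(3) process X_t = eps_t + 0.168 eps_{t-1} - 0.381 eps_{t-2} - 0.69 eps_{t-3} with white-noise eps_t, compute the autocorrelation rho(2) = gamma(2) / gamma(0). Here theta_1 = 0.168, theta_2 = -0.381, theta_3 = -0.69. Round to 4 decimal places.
\rho(2) = -0.3013

For an MA(q) process with theta_0 = 1, the autocovariance is
  gamma(k) = sigma^2 * sum_{i=0..q-k} theta_i * theta_{i+k},
and rho(k) = gamma(k) / gamma(0). Sigma^2 cancels.
  numerator   = (1)*(-0.381) + (0.168)*(-0.69) = -0.49692.
  denominator = (1)^2 + (0.168)^2 + (-0.381)^2 + (-0.69)^2 = 1.649485.
  rho(2) = -0.49692 / 1.649485 = -0.3013.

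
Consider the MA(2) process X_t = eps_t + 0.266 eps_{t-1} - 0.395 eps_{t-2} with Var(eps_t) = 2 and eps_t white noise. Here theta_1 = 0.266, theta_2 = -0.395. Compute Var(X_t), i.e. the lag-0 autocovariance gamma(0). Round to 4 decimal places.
\gamma(0) = 2.4536

For an MA(q) process X_t = eps_t + sum_i theta_i eps_{t-i} with
Var(eps_t) = sigma^2, the variance is
  gamma(0) = sigma^2 * (1 + sum_i theta_i^2).
  sum_i theta_i^2 = (0.266)^2 + (-0.395)^2 = 0.070756 + 0.156025 = 0.226781.
  gamma(0) = 2 * (1 + 0.226781) = 2 * 1.226781 = 2.453562, which rounds to 2.4536.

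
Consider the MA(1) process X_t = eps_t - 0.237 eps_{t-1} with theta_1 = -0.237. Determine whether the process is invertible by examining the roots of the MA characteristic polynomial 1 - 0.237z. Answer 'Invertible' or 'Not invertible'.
\text{Invertible}

The MA(q) characteristic polynomial is P(z) = 1 - 0.237z.
Invertibility requires all roots to lie outside the unit circle, i.e. |z| > 1 for every root.
This is linear in z: 1 + (-0.237) z = 0  =>  z = -1/(-0.237) = 4.219409,  |z| = 4.219409.
Moduli of all roots: 4.2194.
All moduli strictly greater than 1? Yes.
Verdict: Invertible.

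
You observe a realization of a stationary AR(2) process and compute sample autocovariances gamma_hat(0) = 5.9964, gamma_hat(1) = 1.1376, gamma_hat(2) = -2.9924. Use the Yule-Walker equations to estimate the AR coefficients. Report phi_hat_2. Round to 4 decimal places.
\hat\phi_{2} = -0.5550

The Yule-Walker equations for an AR(p) process read, in matrix form,
  Gamma_p phi = r_p,   with   (Gamma_p)_{ij} = gamma(|i - j|),
                       (r_p)_i = gamma(i),   i,j = 1..p.
Substitute the sample gammas (Toeplitz matrix and right-hand side of size 2):
  Gamma_p = [[5.9964, 1.1376], [1.1376, 5.9964]]
  r_p     = [1.1376, -2.9924]
Written out:
  5.9964 phi_1 + 1.1376 phi_2 = 1.1376
  1.1376 phi_1 + 5.9964 phi_2 = -2.9924
Solve by Cramer's rule:
  det = gamma(0)^2 - gamma(1)^2 = (5.9964)^2 - (1.1376)^2 = 35.95681296 - 1.29413376 = 34.6626792
  phi_hat_1 = [gamma(1) gamma(0) - gamma(1) gamma(2)] / det = [(1.1376)(5.9964) - (1.1376)(-2.9924)] / 34.6626792 = 10.22565888 / 34.6626792 = 0.295
  phi_hat_2 = [gamma(0) gamma(2) - gamma(1)^2] / det = [(5.9964)(-2.9924) - (1.1376)^2] / 34.6626792 = -19.23776112 / 34.6626792 = -0.555
So phi_hat = [0.2950, -0.5550].
Therefore phi_hat_2 = -0.5550.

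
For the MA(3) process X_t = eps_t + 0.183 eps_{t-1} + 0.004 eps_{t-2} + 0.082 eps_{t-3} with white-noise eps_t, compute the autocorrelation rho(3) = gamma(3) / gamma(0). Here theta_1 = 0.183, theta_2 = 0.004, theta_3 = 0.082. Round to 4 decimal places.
\rho(3) = 0.0788

For an MA(q) process with theta_0 = 1, the autocovariance is
  gamma(k) = sigma^2 * sum_{i=0..q-k} theta_i * theta_{i+k},
and rho(k) = gamma(k) / gamma(0). Sigma^2 cancels.
  numerator   = (1)*(0.082) = 0.082.
  denominator = (1)^2 + (0.183)^2 + (0.004)^2 + (0.082)^2 = 1.040229.
  rho(3) = 0.082 / 1.040229 = 0.0788.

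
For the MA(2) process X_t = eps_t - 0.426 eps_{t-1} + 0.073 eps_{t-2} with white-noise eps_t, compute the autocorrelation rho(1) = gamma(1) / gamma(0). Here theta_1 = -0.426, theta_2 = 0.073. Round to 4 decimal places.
\rho(1) = -0.3852

For an MA(q) process with theta_0 = 1, the autocovariance is
  gamma(k) = sigma^2 * sum_{i=0..q-k} theta_i * theta_{i+k},
and rho(k) = gamma(k) / gamma(0). Sigma^2 cancels.
  numerator   = (1)*(-0.426) + (-0.426)*(0.073) = -0.457098.
  denominator = (1)^2 + (-0.426)^2 + (0.073)^2 = 1.186805.
  rho(1) = -0.457098 / 1.186805 = -0.3852.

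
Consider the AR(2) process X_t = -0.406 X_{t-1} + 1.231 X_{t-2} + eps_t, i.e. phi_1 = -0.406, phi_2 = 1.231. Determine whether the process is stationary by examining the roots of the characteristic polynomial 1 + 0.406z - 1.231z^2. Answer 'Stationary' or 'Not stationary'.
\text{Not stationary}

The AR(p) characteristic polynomial is P(z) = 1 + 0.406z - 1.231z^2.
Stationarity requires all roots to lie outside the unit circle, i.e. |z| > 1 for every root.
Set 1 + (0.406) z + (-1.231) z^2 = 0, i.e. a z^2 + b z + c = 0 with a = -1.231, b = 0.406, c = 1.
Discriminant D = b^2 - 4ac = (0.406)^2 - 4*(-1.231)*1 = 0.164836 - (-4.924) = 5.088836.
D >= 0, so the roots are real: z = (-b +/- sqrt(D)) / (2a) = (-0.406 +/- 2.255845) / (-2.462).
  z_1 = (-0.406 + 2.255845) / (-2.462) = -0.7514,   |z_1| = 0.7514.
  z_2 = (-0.406 - 2.255845) / (-2.462) = 1.0812,   |z_2| = 1.0812.
Moduli of all roots: 0.7514, 1.0812.
All moduli strictly greater than 1? No.
Verdict: Not stationary.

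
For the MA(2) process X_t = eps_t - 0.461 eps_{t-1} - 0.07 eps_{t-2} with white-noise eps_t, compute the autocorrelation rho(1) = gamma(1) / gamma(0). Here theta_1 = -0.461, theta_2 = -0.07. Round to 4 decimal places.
\rho(1) = -0.3522

For an MA(q) process with theta_0 = 1, the autocovariance is
  gamma(k) = sigma^2 * sum_{i=0..q-k} theta_i * theta_{i+k},
and rho(k) = gamma(k) / gamma(0). Sigma^2 cancels.
  numerator   = (1)*(-0.461) + (-0.461)*(-0.07) = -0.42873.
  denominator = (1)^2 + (-0.461)^2 + (-0.07)^2 = 1.217421.
  rho(1) = -0.42873 / 1.217421 = -0.3522.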